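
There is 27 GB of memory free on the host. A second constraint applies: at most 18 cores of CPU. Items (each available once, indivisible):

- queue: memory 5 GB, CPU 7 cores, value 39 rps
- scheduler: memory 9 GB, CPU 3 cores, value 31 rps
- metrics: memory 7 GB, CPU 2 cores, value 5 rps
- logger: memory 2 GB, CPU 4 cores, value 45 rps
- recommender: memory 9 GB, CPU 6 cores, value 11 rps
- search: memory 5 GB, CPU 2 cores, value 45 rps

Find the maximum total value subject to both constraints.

Feasible sets respecting both limits:
- queue+scheduler+logger+search: memory 21, CPU 16, value 160
- queue+metrics+logger+search: memory 19, CPU 15, value 134
- scheduler+logger+recommender+search: memory 25, CPU 15, value 132
Best: 160 rps.

160 rps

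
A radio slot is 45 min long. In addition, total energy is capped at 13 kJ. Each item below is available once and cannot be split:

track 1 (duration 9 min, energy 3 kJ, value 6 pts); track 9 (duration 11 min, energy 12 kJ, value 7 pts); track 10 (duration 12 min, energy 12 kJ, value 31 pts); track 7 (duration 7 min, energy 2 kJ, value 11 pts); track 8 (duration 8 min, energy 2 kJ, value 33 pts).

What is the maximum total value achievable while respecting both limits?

Feasible sets respecting both limits:
- track 1+track 7+track 8: duration 24, energy 7, value 50
- track 7+track 8: duration 15, energy 4, value 44
- track 1+track 8: duration 17, energy 5, value 39
Best: 50 pts.

50 pts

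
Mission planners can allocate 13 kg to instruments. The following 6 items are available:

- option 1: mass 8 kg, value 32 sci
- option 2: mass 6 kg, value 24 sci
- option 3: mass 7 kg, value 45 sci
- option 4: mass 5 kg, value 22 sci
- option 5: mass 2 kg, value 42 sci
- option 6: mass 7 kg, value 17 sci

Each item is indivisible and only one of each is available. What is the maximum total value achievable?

88 sci

Check high-value combinations within 13 kg:
- option 2+option 4+option 5: mass 6+5+2=13, value 24+22+42=88
- option 3+option 5: mass 7+2=9, value 45+42=87
- option 1+option 5: mass 8+2=10, value 32+42=74
Best: 88 sci.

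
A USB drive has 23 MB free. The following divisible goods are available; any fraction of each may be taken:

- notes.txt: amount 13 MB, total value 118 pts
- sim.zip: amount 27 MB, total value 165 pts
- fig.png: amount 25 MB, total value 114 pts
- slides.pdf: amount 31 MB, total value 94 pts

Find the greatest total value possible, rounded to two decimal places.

179.11

Take in order of value per unit:
- notes.txt (118/13 per unit): all 13 → value 118, running total 118.00
- sim.zip (165/27 per unit): 10 of 27 → value 10×165/27 = 61.1111, running total 179.11
Total 179.11.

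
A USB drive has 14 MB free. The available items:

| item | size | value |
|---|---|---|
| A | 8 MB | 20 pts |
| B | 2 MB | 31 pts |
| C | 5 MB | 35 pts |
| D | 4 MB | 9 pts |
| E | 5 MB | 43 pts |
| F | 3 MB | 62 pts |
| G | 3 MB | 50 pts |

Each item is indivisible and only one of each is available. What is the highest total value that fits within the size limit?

Check high-value combinations within 14 MB:
- B+E+F+G: size 2+5+3+3=13, value 31+43+62+50=186
- B+C+F+G: size 2+5+3+3=13, value 31+35+62+50=178
- E+F+G: size 5+3+3=11, value 43+62+50=155
Best: 186 pts.

186 pts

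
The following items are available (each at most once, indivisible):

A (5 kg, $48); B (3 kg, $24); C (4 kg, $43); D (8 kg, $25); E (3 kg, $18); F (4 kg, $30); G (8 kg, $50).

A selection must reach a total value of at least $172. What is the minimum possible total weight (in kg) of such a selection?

Subsets with value ≥ 172, sorted by total weight:
- A+B+C+E+G: weight 23, value 183
- A+B+C+F+G: weight 24, value 195
Minimum weight: 23 kg.

23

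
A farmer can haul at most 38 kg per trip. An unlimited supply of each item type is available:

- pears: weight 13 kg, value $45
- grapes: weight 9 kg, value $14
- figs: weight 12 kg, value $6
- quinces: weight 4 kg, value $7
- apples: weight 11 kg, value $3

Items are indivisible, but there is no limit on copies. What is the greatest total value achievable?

$111

Best value-per-unit is pears at 45/13; filling with it alone gives 2×45 = 90.
Optimal mix: 2×pears + 3×quinces → weight 38, value 111.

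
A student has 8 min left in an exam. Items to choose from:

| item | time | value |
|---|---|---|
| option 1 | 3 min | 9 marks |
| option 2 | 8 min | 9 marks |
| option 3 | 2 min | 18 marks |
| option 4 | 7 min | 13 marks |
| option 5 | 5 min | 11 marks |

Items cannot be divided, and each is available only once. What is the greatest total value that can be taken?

29 marks

This is a 0/1 knapsack; check combinations near the capacity.
- option 3+option 5: time 2+5=7, value 18+11=29
- option 1+option 3: time 3+2=5, value 9+18=27
- option 1+option 5: time 3+5=8, value 9+11=20
- option 3: time 2, value 18
- option 4: time 7, value 13
Best: 29 marks.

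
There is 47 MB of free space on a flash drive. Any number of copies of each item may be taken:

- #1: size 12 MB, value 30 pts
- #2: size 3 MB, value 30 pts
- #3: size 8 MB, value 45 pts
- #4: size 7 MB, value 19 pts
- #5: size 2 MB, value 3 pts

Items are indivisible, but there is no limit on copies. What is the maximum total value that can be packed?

453 pts

Best value-per-unit is #2 at 30/3; filling with it alone gives 15×30 = 450.
Optimal mix: 15×#2 + 1×#5 → size 47, value 453.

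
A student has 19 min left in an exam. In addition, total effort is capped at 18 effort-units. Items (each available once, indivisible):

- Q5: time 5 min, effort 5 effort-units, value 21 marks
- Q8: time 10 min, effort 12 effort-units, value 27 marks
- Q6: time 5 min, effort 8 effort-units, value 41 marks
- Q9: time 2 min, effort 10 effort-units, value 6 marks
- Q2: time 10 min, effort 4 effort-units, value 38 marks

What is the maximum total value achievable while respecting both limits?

Feasible sets respecting both limits:
- Q6+Q2: time 15, effort 12, value 79
- Q5+Q6: time 10, effort 13, value 62
- Q5+Q2: time 15, effort 9, value 59
Best: 79 marks.

79 marks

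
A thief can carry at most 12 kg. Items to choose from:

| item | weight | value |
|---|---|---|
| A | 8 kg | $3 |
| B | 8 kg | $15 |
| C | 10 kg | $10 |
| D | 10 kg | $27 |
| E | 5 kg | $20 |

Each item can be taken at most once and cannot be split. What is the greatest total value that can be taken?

$27

Check high-value combinations within 12 kg:
- D: weight 10, value 27
- E: weight 5, value 20
- B: weight 8, value 15
- C: weight 10, value 10
- A: weight 8, value 3
Best: $27.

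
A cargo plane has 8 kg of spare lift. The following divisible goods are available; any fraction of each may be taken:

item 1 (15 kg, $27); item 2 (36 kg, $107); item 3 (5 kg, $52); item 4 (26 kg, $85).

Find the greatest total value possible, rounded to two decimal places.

Take in order of value per unit:
- item 3 (52/5 per unit): all 5 → value 52, running total 52.00
- item 4 (85/26 per unit): 3 of 26 → value 3×85/26 = 9.8077, running total 61.81
Total 61.81.

61.81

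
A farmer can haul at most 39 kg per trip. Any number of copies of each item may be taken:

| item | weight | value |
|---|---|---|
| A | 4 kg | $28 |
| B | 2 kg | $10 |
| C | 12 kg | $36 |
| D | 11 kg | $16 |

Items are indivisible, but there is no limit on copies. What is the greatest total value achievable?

$262

Best value-per-unit is A at 28/4; filling with it alone gives 9×28 = 252.
Optimal mix: 9×A + 1×B → weight 38, value 262.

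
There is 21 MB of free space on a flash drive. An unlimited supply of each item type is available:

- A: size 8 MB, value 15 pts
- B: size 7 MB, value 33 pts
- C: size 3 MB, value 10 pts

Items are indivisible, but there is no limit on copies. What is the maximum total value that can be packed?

Best value-per-unit is B at 33/7, and filling with it alone uses size 3×7=21. No mix of the others beats 3×33 = 99.

99 pts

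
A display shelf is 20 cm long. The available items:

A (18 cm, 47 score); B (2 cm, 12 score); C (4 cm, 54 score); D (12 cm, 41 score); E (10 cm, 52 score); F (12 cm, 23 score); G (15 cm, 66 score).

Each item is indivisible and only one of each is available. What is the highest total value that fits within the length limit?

Check high-value combinations within 20 cm:
- C+G: length 4+15=19, value 54+66=120
- B+C+E: length 2+4+10=16, value 12+54+52=118
- B+C+D: length 2+4+12=18, value 12+54+41=107
- C+E: length 4+10=14, value 54+52=106
- C+D: length 4+12=16, value 54+41=95
Best: 120 score.

120 score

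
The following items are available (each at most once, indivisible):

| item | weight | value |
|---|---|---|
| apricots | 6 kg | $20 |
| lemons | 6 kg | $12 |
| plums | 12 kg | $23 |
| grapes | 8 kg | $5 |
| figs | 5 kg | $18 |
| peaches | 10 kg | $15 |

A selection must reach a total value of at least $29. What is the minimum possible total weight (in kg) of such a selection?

Subsets with value ≥ 29, sorted by total weight:
- apricots+figs: weight 11, value 38
- lemons+figs: weight 11, value 30
- apricots+lemons: weight 12, value 32
- figs+peaches: weight 15, value 33
Minimum weight: 11 kg.

11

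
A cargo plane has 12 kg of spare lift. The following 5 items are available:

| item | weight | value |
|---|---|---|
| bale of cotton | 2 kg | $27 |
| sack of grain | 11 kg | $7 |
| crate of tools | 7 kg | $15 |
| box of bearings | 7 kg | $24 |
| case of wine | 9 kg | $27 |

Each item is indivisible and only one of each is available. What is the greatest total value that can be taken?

$54

Check high-value combinations within 12 kg:
- bale of cotton+case of wine: weight 2+9=11, value 27+27=54
- bale of cotton+box of bearings: weight 2+7=9, value 27+24=51
- bale of cotton+crate of tools: weight 2+7=9, value 27+15=42
- bale of cotton: weight 2, value 27
- case of wine: weight 9, value 27
Best: $54.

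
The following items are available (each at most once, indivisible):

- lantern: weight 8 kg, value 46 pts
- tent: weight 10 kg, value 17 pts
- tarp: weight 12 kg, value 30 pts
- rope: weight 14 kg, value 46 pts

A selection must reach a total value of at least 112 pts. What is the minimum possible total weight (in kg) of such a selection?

34

Subsets with value ≥ 112, sorted by total weight:
- lantern+tarp+rope: weight 34, value 122
- lantern+tent+tarp+rope: weight 44, value 139
Minimum weight: 34 kg.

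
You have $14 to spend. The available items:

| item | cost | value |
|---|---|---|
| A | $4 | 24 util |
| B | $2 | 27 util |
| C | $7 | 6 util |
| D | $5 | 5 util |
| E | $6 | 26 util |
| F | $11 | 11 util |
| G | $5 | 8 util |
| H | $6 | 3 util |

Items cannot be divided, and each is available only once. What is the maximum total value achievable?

This is a 0/1 knapsack; check combinations near the capacity.
- A+B+E: cost 4+2+6=12, value 24+27+26=77
- B+E+G: cost 2+6+5=13, value 27+26+8=61
- A+B+G: cost 4+2+5=11, value 24+27+8=59
- B+D+E: cost 2+5+6=13, value 27+5+26=58
Best: 77 util.

77 util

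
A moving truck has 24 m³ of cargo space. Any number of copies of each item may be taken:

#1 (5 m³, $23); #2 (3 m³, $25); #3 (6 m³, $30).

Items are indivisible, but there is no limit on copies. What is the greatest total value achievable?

Best value-per-unit is #2 at 25/3, and filling with it alone uses volume 8×3=24. No mix of the others beats 8×25 = 200.

$200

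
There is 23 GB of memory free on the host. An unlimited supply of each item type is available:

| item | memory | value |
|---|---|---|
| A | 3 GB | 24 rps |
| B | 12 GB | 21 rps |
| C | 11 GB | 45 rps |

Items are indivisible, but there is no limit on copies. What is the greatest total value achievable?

168 rps

Best value-per-unit is A at 24/3, and filling with it alone uses memory 7×3=21. No mix of the others beats 7×24 = 168.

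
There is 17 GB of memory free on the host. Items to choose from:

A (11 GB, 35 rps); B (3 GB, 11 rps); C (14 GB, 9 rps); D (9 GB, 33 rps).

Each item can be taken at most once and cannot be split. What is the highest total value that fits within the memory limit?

46 rps

Check high-value combinations within 17 GB:
- A+B: memory 11+3=14, value 35+11=46
- B+D: memory 3+9=12, value 11+33=44
- A: memory 11, value 35
- D: memory 9, value 33
- B+C: memory 3+14=17, value 11+9=20
Best: 46 rps.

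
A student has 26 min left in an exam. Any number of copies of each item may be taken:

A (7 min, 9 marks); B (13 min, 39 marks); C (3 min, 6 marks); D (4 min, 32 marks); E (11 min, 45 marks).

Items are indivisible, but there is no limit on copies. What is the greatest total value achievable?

Best value-per-unit is D at 32/4, and filling with it alone uses time 6×4=24. No mix of the others beats 6×32 = 192.

192 marks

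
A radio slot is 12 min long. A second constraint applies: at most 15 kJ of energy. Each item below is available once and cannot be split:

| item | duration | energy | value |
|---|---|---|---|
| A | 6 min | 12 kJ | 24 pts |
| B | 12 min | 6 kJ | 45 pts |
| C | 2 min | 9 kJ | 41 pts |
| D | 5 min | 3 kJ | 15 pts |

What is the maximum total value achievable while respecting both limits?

Feasible sets respecting both limits:
- C+D: duration 7, energy 12, value 56
- B: duration 12, energy 6, value 45
- C: duration 2, energy 9, value 41
Best: 56 pts.

56 pts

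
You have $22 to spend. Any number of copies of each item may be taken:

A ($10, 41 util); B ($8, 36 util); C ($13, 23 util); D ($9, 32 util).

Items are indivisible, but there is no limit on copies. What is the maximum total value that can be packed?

82 util

Best value-per-unit is B at 36/8; filling with it alone gives 2×36 = 72.
Optimal mix: 2×A → cost 20, value 82.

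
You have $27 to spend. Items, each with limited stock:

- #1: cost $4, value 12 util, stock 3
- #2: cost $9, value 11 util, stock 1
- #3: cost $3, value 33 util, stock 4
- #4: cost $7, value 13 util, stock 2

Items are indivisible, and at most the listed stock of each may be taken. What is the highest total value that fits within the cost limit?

Best selections within cost 27 and stock limits:
- 2×#1 + 4×#3 + 1×#4: cost 27, value 169
- 3×#1 + 4×#3: cost 24, value 168
Best: 169 util.

169 util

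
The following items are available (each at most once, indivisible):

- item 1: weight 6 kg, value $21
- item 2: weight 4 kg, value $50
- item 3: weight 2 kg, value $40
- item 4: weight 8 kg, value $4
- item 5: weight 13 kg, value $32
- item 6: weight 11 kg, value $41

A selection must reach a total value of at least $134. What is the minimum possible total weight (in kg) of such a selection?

Subsets with value ≥ 134, sorted by total weight:
- item 1+item 2+item 3+item 6: weight 23, value 152
- item 1+item 2+item 3+item 5: weight 25, value 143
Minimum weight: 23 kg.

23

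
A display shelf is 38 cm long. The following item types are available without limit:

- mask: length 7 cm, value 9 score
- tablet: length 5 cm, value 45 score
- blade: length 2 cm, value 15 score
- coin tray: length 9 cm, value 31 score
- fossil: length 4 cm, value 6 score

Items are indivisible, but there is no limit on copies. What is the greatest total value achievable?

Best value-per-unit is tablet at 45/5; filling with it alone gives 7×45 = 315.
Optimal mix: 7×tablet + 1×blade → length 37, value 330.

330 score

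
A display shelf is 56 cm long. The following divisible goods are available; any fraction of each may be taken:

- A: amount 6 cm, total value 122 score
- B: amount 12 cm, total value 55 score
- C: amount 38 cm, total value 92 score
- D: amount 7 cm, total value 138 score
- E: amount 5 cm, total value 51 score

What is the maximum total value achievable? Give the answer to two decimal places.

Take in order of value per unit:
- A (122/6 per unit): all 6 → value 122, running total 122.00
- D (138/7 per unit): all 7 → value 138, running total 260.00
- E (51/5 per unit): all 5 → value 51, running total 311.00
- B (55/12 per unit): all 12 → value 55, running total 366.00
- C (92/38 per unit): 26 of 38 → value 26×92/38 = 62.9474, running total 428.95
Total 428.95.

428.95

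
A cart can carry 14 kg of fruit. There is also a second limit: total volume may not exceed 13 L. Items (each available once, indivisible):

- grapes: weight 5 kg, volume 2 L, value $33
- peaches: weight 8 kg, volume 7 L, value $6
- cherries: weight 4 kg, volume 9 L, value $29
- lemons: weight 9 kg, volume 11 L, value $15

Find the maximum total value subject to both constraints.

$62

Feasible sets respecting both limits:
- grapes+cherries: weight 9, volume 11, value 62
- grapes+lemons: weight 14, volume 13, value 48
- grapes+peaches: weight 13, volume 9, value 39
Best: $62.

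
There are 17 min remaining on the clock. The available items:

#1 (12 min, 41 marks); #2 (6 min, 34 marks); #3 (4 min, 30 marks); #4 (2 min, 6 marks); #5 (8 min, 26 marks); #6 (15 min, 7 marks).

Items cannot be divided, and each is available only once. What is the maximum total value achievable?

Check high-value combinations within 17 min:
- #1+#3: time 12+4=16, value 41+30=71
- #2+#3+#4: time 6+4+2=12, value 34+30+6=70
- #2+#4+#5: time 6+2+8=16, value 34+6+26=66
Best: 71 marks.

71 marks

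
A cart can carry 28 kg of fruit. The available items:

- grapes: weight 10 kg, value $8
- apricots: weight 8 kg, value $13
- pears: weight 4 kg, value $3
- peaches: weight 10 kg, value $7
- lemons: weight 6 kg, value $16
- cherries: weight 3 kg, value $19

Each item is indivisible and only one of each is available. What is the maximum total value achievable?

$56

Check high-value combinations within 28 kg:
- grapes+apricots+lemons+cherries: weight 10+8+6+3=27, value 8+13+16+19=56
- apricots+peaches+lemons+cherries: weight 8+10+6+3=27, value 13+7+16+19=55
- apricots+pears+lemons+cherries: weight 8+4+6+3=21, value 13+3+16+19=51
- apricots+lemons+cherries: weight 8+6+3=17, value 13+16+19=48
- grapes+pears+lemons+cherries: weight 10+4+6+3=23, value 8+3+16+19=46
Best: $56.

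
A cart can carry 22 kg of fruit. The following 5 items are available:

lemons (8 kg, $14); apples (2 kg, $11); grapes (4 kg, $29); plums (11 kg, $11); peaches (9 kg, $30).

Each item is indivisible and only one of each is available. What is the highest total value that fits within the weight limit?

$73

Check high-value combinations within 22 kg:
- lemons+grapes+peaches: weight 8+4+9=21, value 14+29+30=73
- apples+grapes+peaches: weight 2+4+9=15, value 11+29+30=70
- grapes+peaches: weight 4+9=13, value 29+30=59
Best: $73.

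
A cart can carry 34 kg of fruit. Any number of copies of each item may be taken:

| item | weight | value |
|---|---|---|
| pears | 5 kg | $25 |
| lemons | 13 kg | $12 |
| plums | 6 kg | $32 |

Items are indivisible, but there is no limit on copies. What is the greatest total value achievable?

$178

Best value-per-unit is plums at 32/6; filling with it alone gives 5×32 = 160.
Optimal mix: 2×pears + 4×plums → weight 34, value 178.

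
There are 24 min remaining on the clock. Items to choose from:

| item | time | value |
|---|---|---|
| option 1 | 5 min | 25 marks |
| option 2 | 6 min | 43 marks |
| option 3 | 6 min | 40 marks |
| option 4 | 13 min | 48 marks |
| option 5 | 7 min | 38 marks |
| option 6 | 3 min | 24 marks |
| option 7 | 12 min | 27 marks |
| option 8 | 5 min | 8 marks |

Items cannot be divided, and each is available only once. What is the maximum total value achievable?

146 marks

This is a 0/1 knapsack; check combinations near the capacity.
- option 1+option 2+option 3+option 5: time 5+6+6+7=24, value 25+43+40+38=146
- option 2+option 3+option 5+option 6: time 6+6+7+3=22, value 43+40+38+24=145
- option 1+option 2+option 3+option 6: time 5+6+6+3=20, value 25+43+40+24=132
- option 1+option 2+option 5+option 6: time 5+6+7+3=21, value 25+43+38+24=130
- option 2+option 3+option 5+option 8: time 6+6+7+5=24, value 43+40+38+8=129
Best: 146 marks.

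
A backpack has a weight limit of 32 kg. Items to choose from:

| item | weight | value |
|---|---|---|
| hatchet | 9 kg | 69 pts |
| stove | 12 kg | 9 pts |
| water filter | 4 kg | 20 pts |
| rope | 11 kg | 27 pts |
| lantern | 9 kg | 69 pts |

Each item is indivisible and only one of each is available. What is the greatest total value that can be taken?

165 pts

Check high-value combinations within 32 kg:
- hatchet+rope+lantern: weight 9+11+9=29, value 69+27+69=165
- hatchet+water filter+lantern: weight 9+4+9=22, value 69+20+69=158
- hatchet+stove+lantern: weight 9+12+9=30, value 69+9+69=147
- hatchet+lantern: weight 9+9=18, value 69+69=138
Best: 165 pts.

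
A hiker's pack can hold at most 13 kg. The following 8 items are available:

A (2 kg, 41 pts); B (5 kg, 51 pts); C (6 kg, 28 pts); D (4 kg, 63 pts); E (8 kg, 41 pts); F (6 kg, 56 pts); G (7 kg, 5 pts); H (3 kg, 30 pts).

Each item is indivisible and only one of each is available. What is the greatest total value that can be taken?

Check high-value combinations within 13 kg:
- A+D+F: weight 2+4+6=12, value 41+63+56=160
- A+B+D: weight 2+5+4=11, value 41+51+63=155
- D+F+H: weight 4+6+3=13, value 63+56+30=149
- A+B+F: weight 2+5+6=13, value 41+51+56=148
- B+D+H: weight 5+4+3=12, value 51+63+30=144
Best: 160 pts.

160 pts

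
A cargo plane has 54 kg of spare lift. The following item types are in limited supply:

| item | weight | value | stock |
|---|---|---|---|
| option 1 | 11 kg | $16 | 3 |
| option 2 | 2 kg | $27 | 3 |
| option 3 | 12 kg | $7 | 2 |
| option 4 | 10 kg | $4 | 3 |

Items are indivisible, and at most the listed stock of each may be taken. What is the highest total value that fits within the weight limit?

Top feasible selections:
- 3×option 1 + 3×option 2 + 1×option 3: weight 51, value 136
- 3×option 1 + 3×option 2 + 1×option 4: weight 49, value 133
Best: $136.

$136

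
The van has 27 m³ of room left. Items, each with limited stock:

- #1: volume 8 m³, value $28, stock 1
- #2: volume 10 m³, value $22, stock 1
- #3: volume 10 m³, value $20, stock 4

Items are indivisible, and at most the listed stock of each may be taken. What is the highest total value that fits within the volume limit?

Top feasible selections:
- 1×#1 + 1×#2: volume 18, value 50
- 1×#1 + 1×#3: volume 18, value 48
- 1×#2 + 1×#3: volume 20, value 42
Best: $50.

$50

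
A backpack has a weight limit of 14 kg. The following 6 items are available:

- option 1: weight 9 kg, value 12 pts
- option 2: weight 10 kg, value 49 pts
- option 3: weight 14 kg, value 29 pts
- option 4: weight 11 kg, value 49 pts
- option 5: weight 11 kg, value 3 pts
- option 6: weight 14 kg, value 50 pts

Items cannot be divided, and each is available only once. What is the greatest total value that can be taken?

Check high-value combinations within 14 kg:
- option 6: weight 14, value 50
- option 2: weight 10, value 49
- option 4: weight 11, value 49
- option 3: weight 14, value 29
- option 1: weight 9, value 12
Best: 50 pts.

50 pts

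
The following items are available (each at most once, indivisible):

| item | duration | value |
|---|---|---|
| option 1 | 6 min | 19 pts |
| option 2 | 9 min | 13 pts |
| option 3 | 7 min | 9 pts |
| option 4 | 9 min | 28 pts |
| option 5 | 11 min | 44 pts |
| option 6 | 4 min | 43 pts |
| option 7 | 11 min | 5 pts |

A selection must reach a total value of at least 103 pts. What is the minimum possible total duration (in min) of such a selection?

Subsets with value ≥ 103, sorted by total duration:
- option 1+option 5+option 6: duration 21, value 106
- option 4+option 5+option 6: duration 24, value 115
Minimum duration: 21 min.

21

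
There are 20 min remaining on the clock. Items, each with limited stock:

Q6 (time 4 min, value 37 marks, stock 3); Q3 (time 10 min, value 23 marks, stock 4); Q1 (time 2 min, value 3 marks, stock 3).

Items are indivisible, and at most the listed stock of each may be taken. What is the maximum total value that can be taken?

Top feasible selections:
- 3×Q6 + 3×Q1: time 18, value 120
- 3×Q6 + 2×Q1: time 16, value 117
- 3×Q6 + 1×Q1: time 14, value 114
Best: 120 marks.

120 marks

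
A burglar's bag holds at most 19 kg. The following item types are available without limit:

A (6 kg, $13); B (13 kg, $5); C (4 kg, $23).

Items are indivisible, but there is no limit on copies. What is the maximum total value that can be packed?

Best value-per-unit is C at 23/4, and filling with it alone uses weight 4×4=16. No mix of the others beats 4×23 = 92.

$92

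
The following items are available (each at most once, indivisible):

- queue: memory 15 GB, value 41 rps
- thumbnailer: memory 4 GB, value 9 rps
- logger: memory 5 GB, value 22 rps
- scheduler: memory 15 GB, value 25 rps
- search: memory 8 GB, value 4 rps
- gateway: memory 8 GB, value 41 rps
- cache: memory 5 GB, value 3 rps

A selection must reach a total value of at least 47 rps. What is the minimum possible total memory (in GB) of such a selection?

Subsets with value ≥ 47, sorted by total memory:
- thumbnailer+gateway: memory 12, value 50
- logger+gateway: memory 13, value 63
- thumbnailer+logger+gateway: memory 17, value 72
Minimum memory: 12 GB.

12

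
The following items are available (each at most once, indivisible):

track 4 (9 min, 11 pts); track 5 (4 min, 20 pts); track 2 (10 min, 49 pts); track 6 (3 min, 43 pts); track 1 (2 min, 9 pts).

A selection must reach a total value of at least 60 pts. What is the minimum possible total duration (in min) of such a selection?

7

Subsets with value ≥ 60, sorted by total duration:
- track 5+track 6: duration 7, value 63
- track 5+track 6+track 1: duration 9, value 72
- track 2+track 6: duration 13, value 92
Minimum duration: 7 min.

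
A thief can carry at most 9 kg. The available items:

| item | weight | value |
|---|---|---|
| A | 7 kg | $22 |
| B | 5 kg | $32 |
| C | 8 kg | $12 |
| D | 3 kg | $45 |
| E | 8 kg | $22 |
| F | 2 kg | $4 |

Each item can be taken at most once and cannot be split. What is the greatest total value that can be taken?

$77

Check high-value combinations within 9 kg:
- B+D: weight 5+3=8, value 32+45=77
- D+F: weight 3+2=5, value 45+4=49
- D: weight 3, value 45
Best: $77.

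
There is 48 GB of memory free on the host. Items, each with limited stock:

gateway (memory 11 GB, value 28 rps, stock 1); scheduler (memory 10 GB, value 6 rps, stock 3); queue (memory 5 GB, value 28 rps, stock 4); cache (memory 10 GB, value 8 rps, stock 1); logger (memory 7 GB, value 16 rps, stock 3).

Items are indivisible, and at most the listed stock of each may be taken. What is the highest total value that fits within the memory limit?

Top feasible selections:
- 1×gateway + 4×queue + 2×logger: memory 45, value 172
- 1×gateway + 4×queue + 1×cache + 1×logger: memory 48, value 164
- 1×gateway + 1×scheduler + 4×queue + 1×logger: memory 48, value 162
Best: 172 rps.

172 rps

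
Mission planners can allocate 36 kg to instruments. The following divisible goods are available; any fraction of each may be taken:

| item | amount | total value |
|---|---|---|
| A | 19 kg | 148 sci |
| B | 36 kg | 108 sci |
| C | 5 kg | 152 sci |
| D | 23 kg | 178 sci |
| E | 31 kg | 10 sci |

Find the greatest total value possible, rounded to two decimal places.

392.87

Take in order of value per unit:
- C (152/5 per unit): all 5 → value 152, running total 152.00
- A (148/19 per unit): all 19 → value 148, running total 300.00
- D (178/23 per unit): 12 of 23 → value 12×178/23 = 92.8696, running total 392.87
Total 392.87.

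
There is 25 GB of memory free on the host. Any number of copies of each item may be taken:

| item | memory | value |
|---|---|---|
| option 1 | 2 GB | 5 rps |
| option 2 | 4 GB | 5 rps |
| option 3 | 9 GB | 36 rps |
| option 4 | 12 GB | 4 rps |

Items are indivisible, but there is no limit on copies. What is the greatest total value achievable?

87 rps

Best value-per-unit is option 3 at 36/9; filling with it alone gives 2×36 = 72.
Optimal mix: 3×option 1 + 2×option 3 → memory 24, value 87.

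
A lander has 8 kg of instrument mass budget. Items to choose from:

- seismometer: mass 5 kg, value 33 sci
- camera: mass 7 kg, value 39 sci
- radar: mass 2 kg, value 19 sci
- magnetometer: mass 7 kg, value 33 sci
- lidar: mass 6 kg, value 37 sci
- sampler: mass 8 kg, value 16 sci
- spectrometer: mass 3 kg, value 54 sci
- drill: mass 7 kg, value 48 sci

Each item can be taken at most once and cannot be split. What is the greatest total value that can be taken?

87 sci

Check high-value combinations within 8 kg:
- seismometer+spectrometer: mass 5+3=8, value 33+54=87
- radar+spectrometer: mass 2+3=5, value 19+54=73
- radar+lidar: mass 2+6=8, value 19+37=56
- spectrometer: mass 3, value 54
- seismometer+radar: mass 5+2=7, value 33+19=52
Best: 87 sci.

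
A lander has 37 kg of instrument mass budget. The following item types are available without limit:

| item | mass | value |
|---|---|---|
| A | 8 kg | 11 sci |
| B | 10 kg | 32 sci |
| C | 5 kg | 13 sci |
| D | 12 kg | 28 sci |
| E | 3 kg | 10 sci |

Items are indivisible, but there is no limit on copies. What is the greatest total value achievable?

122 sci

Best value-per-unit is E at 10/3; filling with it alone gives 12×10 = 120.
Optimal mix: 1×B + 9×E → mass 37, value 122.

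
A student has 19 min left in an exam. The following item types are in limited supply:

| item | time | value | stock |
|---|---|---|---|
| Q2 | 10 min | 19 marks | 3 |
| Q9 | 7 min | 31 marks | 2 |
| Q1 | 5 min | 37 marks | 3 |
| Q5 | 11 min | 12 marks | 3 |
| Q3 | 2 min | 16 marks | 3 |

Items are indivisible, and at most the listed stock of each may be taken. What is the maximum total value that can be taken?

Top feasible selections:
- 3×Q1 + 2×Q3: time 19, value 143
- 3×Q1 + 1×Q3: time 17, value 127
- 2×Q1 + 3×Q3: time 16, value 122
- 1×Q9 + 2×Q1 + 1×Q3: time 19, value 121
Best: 143 marks.

143 marks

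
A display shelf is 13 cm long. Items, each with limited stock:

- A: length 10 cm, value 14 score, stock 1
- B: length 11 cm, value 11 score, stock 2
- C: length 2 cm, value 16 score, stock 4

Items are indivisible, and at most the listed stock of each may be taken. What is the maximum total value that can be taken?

64 score

Best selections within length 13 and stock limits:
- 4×C: length 8, value 64
- 3×C: length 6, value 48
- 2×C: length 4, value 32
Best: 64 score.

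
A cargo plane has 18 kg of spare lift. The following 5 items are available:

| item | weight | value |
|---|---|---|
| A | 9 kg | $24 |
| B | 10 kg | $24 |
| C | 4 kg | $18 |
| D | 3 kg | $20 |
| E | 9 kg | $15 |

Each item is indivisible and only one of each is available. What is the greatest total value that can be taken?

$62

Check high-value combinations within 18 kg:
- A+C+D: weight 9+4+3=16, value 24+18+20=62
- B+C+D: weight 10+4+3=17, value 24+18+20=62
- C+D+E: weight 4+3+9=16, value 18+20+15=53
- A+D: weight 9+3=12, value 24+20=44
Best: $62.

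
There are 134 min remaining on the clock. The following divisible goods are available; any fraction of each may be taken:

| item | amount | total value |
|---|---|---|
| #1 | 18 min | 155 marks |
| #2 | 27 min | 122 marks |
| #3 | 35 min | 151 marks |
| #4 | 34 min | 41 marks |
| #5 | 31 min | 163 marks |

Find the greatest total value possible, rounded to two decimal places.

618.74

Take in order of value per unit:
- #1 (155/18 per unit): all 18 → value 155, running total 155.00
- #5 (163/31 per unit): all 31 → value 163, running total 318.00
- #2 (122/27 per unit): all 27 → value 122, running total 440.00
- #3 (151/35 per unit): all 35 → value 151, running total 591.00
- #4 (41/34 per unit): 23 of 34 → value 23×41/34 = 27.7353, running total 618.74
Total 618.74.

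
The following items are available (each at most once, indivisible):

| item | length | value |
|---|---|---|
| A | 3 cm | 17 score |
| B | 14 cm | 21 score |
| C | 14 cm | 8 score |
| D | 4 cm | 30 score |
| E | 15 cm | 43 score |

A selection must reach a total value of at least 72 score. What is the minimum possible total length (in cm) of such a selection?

Subsets with value ≥ 72, sorted by total length:
- D+E: length 19, value 73
- A+D+E: length 22, value 90
Minimum length: 19 cm.

19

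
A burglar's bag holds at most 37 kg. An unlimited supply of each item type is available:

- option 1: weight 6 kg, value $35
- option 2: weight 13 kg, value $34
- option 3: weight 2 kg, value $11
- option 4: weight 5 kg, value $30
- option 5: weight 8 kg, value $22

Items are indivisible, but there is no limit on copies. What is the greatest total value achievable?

Best value-per-unit is option 4 at 30/5; filling with it alone gives 7×30 = 210.
Optimal mix: 1×option 3 + 7×option 4 → weight 37, value 221.

$221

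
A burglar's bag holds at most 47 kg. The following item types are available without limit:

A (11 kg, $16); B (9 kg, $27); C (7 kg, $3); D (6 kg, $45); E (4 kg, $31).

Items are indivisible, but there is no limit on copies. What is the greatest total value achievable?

$355

Best value-per-unit is E at 31/4; filling with it alone gives 11×31 = 341.
Optimal mix: 1×D + 10×E → weight 46, value 355.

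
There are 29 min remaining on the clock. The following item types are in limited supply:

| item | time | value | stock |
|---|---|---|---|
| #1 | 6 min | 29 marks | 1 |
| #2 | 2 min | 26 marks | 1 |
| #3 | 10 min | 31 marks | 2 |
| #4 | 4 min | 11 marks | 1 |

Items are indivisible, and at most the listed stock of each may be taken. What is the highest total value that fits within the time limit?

117 marks

Best selections within time 29 and stock limits:
- 1×#1 + 1×#2 + 2×#3: time 28, value 117
- 1×#2 + 2×#3 + 1×#4: time 26, value 99
- 1×#1 + 1×#2 + 1×#3 + 1×#4: time 22, value 97
Best: 117 marks.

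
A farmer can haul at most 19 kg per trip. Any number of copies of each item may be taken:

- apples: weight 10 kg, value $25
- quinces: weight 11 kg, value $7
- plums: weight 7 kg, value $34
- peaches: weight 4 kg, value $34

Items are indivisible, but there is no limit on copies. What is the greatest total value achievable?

$136

Best value-per-unit is peaches at 34/4; filling with it alone gives 4×34 = 136.
Optimal mix: 1×plums + 3×peaches → weight 19, value 136.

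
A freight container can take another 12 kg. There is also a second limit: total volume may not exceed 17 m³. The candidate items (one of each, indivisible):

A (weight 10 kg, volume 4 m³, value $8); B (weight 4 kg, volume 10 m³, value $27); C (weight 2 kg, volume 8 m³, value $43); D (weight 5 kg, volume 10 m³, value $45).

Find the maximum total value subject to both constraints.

Feasible sets respecting both limits:
- A+C: weight 12, volume 12, value 51
- D: weight 5, volume 10, value 45
- C: weight 2, volume 8, value 43
- B: weight 4, volume 10, value 27
Best: $51.

$51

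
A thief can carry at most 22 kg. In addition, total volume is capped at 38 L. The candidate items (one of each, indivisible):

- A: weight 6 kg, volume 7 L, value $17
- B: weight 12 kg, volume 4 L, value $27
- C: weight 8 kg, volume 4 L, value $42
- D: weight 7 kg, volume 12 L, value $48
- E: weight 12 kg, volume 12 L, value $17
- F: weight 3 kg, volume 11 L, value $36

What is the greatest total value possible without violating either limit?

Feasible sets respecting both limits:
- C+D+F: weight 18, volume 27, value 126
- B+D+F: weight 22, volume 27, value 111
- A+C+D: weight 21, volume 23, value 107
Best: $126.

$126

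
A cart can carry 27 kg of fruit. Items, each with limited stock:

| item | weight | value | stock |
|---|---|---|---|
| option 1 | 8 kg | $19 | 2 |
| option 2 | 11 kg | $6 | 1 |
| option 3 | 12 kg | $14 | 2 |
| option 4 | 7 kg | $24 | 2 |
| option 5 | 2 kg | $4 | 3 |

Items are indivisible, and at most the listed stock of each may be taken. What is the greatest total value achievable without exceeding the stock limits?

Top feasible selections:
- 1×option 1 + 2×option 4 + 2×option 5: weight 26, value 75
- 1×option 1 + 2×option 4 + 1×option 5: weight 24, value 71
- 2×option 1 + 1×option 4 + 2×option 5: weight 27, value 70
Best: $75.

$75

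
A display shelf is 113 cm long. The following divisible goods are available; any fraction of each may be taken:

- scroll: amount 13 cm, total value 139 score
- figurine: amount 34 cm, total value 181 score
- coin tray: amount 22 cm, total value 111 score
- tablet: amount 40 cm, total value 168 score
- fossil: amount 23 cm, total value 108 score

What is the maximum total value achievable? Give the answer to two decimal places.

627.20

Take in order of value per unit:
- scroll (139/13 per unit): all 13 → value 139, running total 139.00
- figurine (181/34 per unit): all 34 → value 181, running total 320.00
- coin tray (111/22 per unit): all 22 → value 111, running total 431.00
- fossil (108/23 per unit): all 23 → value 108, running total 539.00
- tablet (168/40 per unit): 21 of 40 → value 21×168/40 = 88.2000, running total 627.20
Total 627.20.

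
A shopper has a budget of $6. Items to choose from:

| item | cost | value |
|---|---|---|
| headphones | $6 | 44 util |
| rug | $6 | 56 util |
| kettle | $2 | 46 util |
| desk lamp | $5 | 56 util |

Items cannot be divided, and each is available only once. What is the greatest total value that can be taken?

Check high-value combinations within $6:
- desk lamp: cost 5, value 56
- rug: cost 6, value 56
- kettle: cost 2, value 46
Best: 56 util.

56 util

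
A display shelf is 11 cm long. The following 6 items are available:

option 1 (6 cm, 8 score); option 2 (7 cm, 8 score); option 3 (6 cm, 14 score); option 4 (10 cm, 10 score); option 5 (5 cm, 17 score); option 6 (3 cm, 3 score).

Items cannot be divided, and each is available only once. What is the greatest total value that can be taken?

31 score

Check high-value combinations within 11 cm:
- option 3+option 5: length 6+5=11, value 14+17=31
- option 1+option 5: length 6+5=11, value 8+17=25
- option 5+option 6: length 5+3=8, value 17+3=20
- option 5: length 5, value 17
- option 3+option 6: length 6+3=9, value 14+3=17
Best: 31 score.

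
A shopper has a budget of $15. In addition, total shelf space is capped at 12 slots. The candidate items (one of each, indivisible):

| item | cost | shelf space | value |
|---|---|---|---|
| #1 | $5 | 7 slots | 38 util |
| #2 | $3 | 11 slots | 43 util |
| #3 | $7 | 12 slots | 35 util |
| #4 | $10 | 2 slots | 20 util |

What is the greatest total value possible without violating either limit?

Feasible sets respecting both limits:
- #1+#4: cost 15, shelf space 9, value 58
- #2: cost 3, shelf space 11, value 43
- #1: cost 5, shelf space 7, value 38
Best: 58 util.

58 util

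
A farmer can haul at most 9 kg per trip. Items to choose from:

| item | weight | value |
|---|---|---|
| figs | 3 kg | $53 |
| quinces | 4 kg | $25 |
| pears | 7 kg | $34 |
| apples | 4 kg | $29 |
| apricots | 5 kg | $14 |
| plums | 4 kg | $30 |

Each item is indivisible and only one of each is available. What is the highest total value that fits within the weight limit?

Check high-value combinations within 9 kg:
- figs+plums: weight 3+4=7, value 53+30=83
- figs+apples: weight 3+4=7, value 53+29=82
- figs+quinces: weight 3+4=7, value 53+25=78
- figs+apricots: weight 3+5=8, value 53+14=67
- apples+plums: weight 4+4=8, value 29+30=59
Best: $83.

$83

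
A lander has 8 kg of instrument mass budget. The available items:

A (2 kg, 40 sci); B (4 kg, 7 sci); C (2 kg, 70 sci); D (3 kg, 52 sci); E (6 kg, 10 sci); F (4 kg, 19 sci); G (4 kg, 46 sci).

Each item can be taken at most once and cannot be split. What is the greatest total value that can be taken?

162 sci

This is a 0/1 knapsack; check combinations near the capacity.
- A+C+D: mass 2+2+3=7, value 40+70+52=162
- A+C+G: mass 2+2+4=8, value 40+70+46=156
- A+C+F: mass 2+2+4=8, value 40+70+19=129
Best: 162 sci.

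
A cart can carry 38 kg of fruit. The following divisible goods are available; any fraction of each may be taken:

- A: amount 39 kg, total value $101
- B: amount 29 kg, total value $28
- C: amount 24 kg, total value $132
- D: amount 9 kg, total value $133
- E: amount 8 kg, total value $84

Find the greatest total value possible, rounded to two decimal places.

Take in order of value per unit:
- D (133/9 per unit): all 9 → value 133, running total 133.00
- E (84/8 per unit): all 8 → value 84, running total 217.00
- C (132/24 per unit): 21 of 24 → value 21×132/24 = 115.5000, running total 332.50
Total 332.50.

332.50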